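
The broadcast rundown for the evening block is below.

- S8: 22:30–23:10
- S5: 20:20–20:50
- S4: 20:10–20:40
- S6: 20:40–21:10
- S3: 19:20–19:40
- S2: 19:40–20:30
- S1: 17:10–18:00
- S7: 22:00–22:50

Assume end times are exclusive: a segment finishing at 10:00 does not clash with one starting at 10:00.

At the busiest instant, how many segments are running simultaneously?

Sweep the timeline, counting +1 at each start and −1 at each end (ends before starts at a tie):
17:10 start S1 → 1
18:00 end S1 → 0
19:20 start S3 → 1
19:40 end S3 → 0
19:40 start S2 → 1
20:10 start S4 → 2
20:20 start S5 → 3
20:30 end S2 → 2
20:40 end S4 → 1
20:40 start S6 → 2
20:50 end S5 → 1
21:10 end S6 → 0
22:00 start S7 → 1
22:30 start S8 → 2
22:50 end S7 → 1
23:10 end S8 → 0
Peak is 3, at 20:20 (S2, S4, S5).

3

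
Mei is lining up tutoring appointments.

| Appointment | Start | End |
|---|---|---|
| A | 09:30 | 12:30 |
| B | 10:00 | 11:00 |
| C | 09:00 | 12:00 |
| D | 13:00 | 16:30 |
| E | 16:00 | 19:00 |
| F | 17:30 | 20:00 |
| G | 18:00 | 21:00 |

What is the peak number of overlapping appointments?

3

Sweep the timeline, counting +1 at each start and −1 at each end (ends before starts at a tie):
09:00 start C → 1
09:30 start A → 2
10:00 start B → 3
11:00 end B → 2
12:00 end C → 1
12:30 end A → 0
13:00 start D → 1
16:00 start E → 2
16:30 end D → 1
17:30 start F → 2
18:00 start G → 3
19:00 end E → 2
20:00 end F → 1
21:00 end G → 0
Peak is 3, at 10:00 (A, B, C).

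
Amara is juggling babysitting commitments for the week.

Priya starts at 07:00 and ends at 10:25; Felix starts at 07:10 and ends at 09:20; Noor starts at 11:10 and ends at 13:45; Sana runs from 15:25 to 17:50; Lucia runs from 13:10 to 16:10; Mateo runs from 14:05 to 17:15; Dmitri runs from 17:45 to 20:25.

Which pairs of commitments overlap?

Dmitri & Sana, Felix & Priya, Lucia & Mateo, Lucia & Noor, Lucia & Sana, Mateo & Sana

Check each pair: they overlap iff neither finishes before the other starts.
Sorted by start: Priya, Felix, Noor, Lucia, Mateo, Sana, Dmitri.
Felix starts before Priya ends → Priya and Felix overlap.
Noor starts after Priya ends — done with Priya.
Noor starts after Felix ends — done with Felix.
Lucia starts before Noor ends → Noor and Lucia overlap.
Mateo starts after Noor ends — done with Noor.
Mateo starts before Lucia ends → Lucia and Mateo overlap.
Sana starts before Lucia ends → Lucia and Sana overlap.
Dmitri starts after Lucia ends.
Sana starts before Mateo ends → Mateo and Sana overlap.
Dmitri starts after Mateo ends.
Dmitri starts before Sana ends → Sana and Dmitri overlap.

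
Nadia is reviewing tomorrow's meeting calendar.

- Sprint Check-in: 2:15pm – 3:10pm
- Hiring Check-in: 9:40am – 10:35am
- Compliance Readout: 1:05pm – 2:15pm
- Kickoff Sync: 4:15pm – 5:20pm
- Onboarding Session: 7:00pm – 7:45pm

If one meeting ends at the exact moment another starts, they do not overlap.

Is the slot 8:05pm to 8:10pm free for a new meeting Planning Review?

Yes — the slot is free

Hiring Check-in: ends 10:35am at or before Planning Review starts 8:05pm → clear.
Compliance Readout: ends 2:15pm at or before Planning Review starts 8:05pm → clear.
Sprint Check-in: ends 3:10pm at or before Planning Review starts 8:05pm → clear.
Kickoff Sync: ends 5:20pm at or before Planning Review starts 8:05pm → clear.
Onboarding Session: ends 7:45pm at or before Planning Review starts 8:05pm → clear.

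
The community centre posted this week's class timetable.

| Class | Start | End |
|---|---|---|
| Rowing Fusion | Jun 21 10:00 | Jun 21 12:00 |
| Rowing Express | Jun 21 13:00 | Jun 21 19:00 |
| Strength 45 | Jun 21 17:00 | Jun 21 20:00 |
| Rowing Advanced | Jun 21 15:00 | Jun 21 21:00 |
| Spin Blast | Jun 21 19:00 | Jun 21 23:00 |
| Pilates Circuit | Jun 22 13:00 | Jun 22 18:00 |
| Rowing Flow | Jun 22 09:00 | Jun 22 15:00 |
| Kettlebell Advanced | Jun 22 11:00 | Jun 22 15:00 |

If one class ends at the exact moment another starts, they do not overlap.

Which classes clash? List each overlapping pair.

Sorted by start: Rowing Fusion, Rowing Express, Rowing Advanced, Strength 45, Spin Blast, Rowing Flow, Kettlebell Advanced, Pilates Circuit.
Rowing Express starts after Rowing Fusion ends, so Rowing Fusion has no further overlaps.
Rowing Advanced starts before Rowing Express ends → Rowing Express and Rowing Advanced overlap.
Strength 45 starts before Rowing Express ends → Rowing Express and Strength 45 overlap.
Spin Blast starts exactly when Rowing Express ends (back-to-back, no overlap), so Rowing Express has no further overlaps.
Strength 45 starts before Rowing Advanced ends → Rowing Advanced and Strength 45 overlap.
Spin Blast starts before Rowing Advanced ends → Rowing Advanced and Spin Blast overlap.
Rowing Flow starts after Rowing Advanced ends, so Rowing Advanced has no further overlaps.
Spin Blast starts before Strength 45 ends → Strength 45 and Spin Blast overlap.
Rowing Flow starts after Strength 45 ends, so Strength 45 has no further overlaps.
Rowing Flow starts after Spin Blast ends, so Spin Blast has no further overlaps.
Kettlebell Advanced starts before Rowing Flow ends → Rowing Flow and Kettlebell Advanced overlap.
Pilates Circuit starts before Rowing Flow ends → Rowing Flow and Pilates Circuit overlap.
Pilates Circuit starts before Kettlebell Advanced ends → Kettlebell Advanced and Pilates Circuit overlap.

Kettlebell Advanced & Pilates Circuit, Kettlebell Advanced & Rowing Flow, Pilates Circuit & Rowing Flow, Rowing Advanced & Rowing Express, Rowing Advanced & Spin Blast, Rowing Advanced & Strength 45, Rowing Express & Strength 45, Spin Blast & Strength 45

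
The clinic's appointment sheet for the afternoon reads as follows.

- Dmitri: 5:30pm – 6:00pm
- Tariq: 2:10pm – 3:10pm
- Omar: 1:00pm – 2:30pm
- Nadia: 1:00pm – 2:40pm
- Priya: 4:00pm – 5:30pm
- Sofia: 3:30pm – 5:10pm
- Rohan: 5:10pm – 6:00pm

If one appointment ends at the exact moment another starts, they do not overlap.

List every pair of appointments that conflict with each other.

Sorted by start: Omar, Nadia, Tariq, Sofia, Priya, Rohan, Dmitri.
Nadia starts before Omar ends → Omar and Nadia overlap.
Tariq starts before Omar ends → Omar and Tariq overlap.
Sofia starts after Omar ends, so nothing later overlaps Omar either.
Tariq starts before Nadia ends → Nadia and Tariq overlap.
Sofia starts after Nadia ends, so nothing later overlaps Nadia either.
Sofia starts after Tariq ends, so nothing later overlaps Tariq either.
Priya starts before Sofia ends → Sofia and Priya overlap.
Rohan starts exactly when Sofia ends (back-to-back, no overlap), so nothing later overlaps Sofia either.
Rohan starts before Priya ends → Priya and Rohan overlap.
Dmitri starts exactly when Priya ends (back-to-back, no overlap).
Dmitri starts before Rohan ends → Rohan and Dmitri overlap.

Dmitri & Rohan, Nadia & Omar, Nadia & Tariq, Omar & Tariq, Priya & Rohan, Priya & Sofia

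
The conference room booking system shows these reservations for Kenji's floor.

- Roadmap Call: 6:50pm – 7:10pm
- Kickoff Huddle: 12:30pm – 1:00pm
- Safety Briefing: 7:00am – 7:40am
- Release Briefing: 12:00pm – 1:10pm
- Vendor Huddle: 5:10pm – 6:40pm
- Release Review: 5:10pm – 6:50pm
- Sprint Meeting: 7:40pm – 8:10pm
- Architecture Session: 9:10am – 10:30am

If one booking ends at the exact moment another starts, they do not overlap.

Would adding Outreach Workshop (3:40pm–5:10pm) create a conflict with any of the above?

No — it doesn't clash with anything

Safety Briefing: ends 7:40am at or before Outreach Workshop starts 3:40pm → clear.
Architecture Session: ends 10:30am at or before Outreach Workshop starts 3:40pm → clear.
Release Briefing: ends 1:10pm at or before Outreach Workshop starts 3:40pm → clear.
Kickoff Huddle: ends 1:00pm at or before Outreach Workshop starts 3:40pm → clear.
Vendor Huddle: starts 5:10pm at or after Outreach Workshop ends 5:10pm → clear.
Release Review: starts 5:10pm at or after Outreach Workshop ends 5:10pm → clear.
Roadmap Call: starts 6:50pm at or after Outreach Workshop ends 5:10pm → clear.
Sprint Meeting: starts 7:40pm at or after Outreach Workshop ends 5:10pm → clear.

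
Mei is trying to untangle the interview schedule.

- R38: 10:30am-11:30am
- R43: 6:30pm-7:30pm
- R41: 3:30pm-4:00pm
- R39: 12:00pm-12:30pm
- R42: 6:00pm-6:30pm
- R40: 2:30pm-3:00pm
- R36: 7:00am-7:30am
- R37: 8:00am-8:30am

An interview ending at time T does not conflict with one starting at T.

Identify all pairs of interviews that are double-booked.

Sorted by start: R36, R37, R38, R39, R40, R41, R42, R43.
R37 starts after R36 ends, so nothing later overlaps R36 either.
R38 starts after R37 ends, so nothing later overlaps R37 either.
R39 starts after R38 ends, so nothing later overlaps R38 either.
R40 starts after R39 ends, so nothing later overlaps R39 either.
R41 starts after R40 ends, so nothing later overlaps R40 either.
R42 starts after R41 ends, so nothing later overlaps R41 either.
R43 starts exactly when R42 ends (back-to-back, no overlap).

none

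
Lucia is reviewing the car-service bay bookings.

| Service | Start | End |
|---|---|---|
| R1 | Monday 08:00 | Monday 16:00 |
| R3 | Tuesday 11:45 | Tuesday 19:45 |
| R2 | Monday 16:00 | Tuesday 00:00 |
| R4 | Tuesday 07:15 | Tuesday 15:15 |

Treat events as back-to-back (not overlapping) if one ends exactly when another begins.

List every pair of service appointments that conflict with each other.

Sorted by start: R1, R2, R4, R3.
R2 starts exactly when R1 ends (back-to-back, no overlap); R1 is clear from here.
R4 starts after R2 ends; R2 is clear from here.
R3 starts before R4 ends → R4 and R3 overlap.

R3 & R4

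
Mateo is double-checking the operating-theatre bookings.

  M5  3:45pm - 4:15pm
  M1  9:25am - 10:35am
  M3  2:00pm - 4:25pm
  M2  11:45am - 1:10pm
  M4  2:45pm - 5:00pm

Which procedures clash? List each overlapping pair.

M3 & M4, M3 & M5, M4 & M5

Sorted by start: M1, M2, M3, M4, M5.
M2 starts after M1 ends, so M1 has no further overlaps.
M3 starts after M2 ends, so M2 has no further overlaps.
M4 starts before M3 ends → M3 and M4 overlap.
M5 starts before M3 ends → M3 and M5 overlap.
M5 starts before M4 ends → M4 and M5 overlap.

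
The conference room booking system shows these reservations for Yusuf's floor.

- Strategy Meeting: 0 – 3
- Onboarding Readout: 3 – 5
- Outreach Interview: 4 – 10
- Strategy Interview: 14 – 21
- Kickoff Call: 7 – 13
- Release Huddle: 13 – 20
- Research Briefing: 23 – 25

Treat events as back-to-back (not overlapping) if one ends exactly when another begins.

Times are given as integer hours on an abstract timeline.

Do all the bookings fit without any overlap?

Sorted by start: Strategy Meeting, Onboarding Readout, Outreach Interview, Kickoff Call, Release Huddle, Strategy Interview, Research Briefing.
Onboarding Readout starts exactly when Strategy Meeting ends (back-to-back, no overlap) — done with Strategy Meeting.
Outreach Interview starts before Onboarding Readout ends → Onboarding Readout and Outreach Interview overlap.
That's a conflict, so the schedule is not conflict-free.

No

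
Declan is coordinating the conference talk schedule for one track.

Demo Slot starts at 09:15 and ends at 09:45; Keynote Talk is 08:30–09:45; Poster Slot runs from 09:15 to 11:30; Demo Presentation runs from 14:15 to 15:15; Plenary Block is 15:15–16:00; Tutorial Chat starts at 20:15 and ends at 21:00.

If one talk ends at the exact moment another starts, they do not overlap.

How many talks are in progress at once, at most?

3

Walk through starts and ends in time order (an end at T is processed before a start at T):
08:30 start Keynote Talk → 1
09:15 start Demo Slot → 2
09:15 start Poster Slot → 3
09:45 end Demo Slot → 2
09:45 end Keynote Talk → 1
11:30 end Poster Slot → 0
14:15 start Demo Presentation → 1
15:15 end Demo Presentation → 0
15:15 start Plenary Block → 1
16:00 end Plenary Block → 0
20:15 start Tutorial Chat → 1
21:00 end Tutorial Chat → 0
Peak is 3, at 09:15 (Demo Slot, Keynote Talk, Poster Slot).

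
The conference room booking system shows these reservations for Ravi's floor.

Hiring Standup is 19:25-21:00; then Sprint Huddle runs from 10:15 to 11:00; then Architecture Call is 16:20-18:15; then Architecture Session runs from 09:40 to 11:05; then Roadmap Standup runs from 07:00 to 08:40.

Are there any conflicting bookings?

Check each pair: they overlap iff neither finishes before the other starts.
Sorted by start: Roadmap Standup, Architecture Session, Sprint Huddle, Architecture Call, Hiring Standup.
Architecture Session starts after Roadmap Standup ends, so nothing later overlaps Roadmap Standup either.
Sprint Huddle starts before Architecture Session ends → Architecture Session and Sprint Huddle overlap.
That's a conflict, so the schedule is not conflict-free.

Yes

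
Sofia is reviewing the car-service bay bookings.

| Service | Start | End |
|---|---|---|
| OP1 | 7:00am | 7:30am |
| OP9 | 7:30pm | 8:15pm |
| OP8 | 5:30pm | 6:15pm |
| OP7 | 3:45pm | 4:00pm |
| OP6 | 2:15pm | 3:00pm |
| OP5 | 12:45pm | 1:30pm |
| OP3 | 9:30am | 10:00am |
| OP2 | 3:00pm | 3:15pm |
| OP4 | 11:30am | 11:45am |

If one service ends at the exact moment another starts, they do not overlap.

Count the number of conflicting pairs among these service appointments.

Sorted by start: OP1, OP3, OP4, OP5, OP6, OP2, OP7, OP8, OP9.
OP3 starts after OP1 ends, so nothing later overlaps OP1 either.
OP4 starts after OP3 ends, so nothing later overlaps OP3 either.
OP5 starts after OP4 ends, so nothing later overlaps OP4 either.
OP6 starts after OP5 ends, so nothing later overlaps OP5 either.
OP2 starts exactly when OP6 ends (back-to-back, no overlap), so nothing later overlaps OP6 either.
OP7 starts after OP2 ends, so nothing later overlaps OP2 either.
OP8 starts after OP7 ends, so nothing later overlaps OP7 either.
OP9 starts after OP8 ends.
No pair overlaps.

0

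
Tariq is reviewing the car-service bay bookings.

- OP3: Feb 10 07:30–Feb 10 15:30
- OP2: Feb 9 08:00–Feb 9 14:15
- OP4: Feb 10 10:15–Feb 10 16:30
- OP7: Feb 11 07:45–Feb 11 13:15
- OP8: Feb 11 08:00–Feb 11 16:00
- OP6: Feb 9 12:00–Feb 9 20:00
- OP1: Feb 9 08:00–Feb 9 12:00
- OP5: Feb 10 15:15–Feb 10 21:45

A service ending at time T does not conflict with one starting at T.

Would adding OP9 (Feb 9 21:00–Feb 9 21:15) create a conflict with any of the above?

OP1: ends Feb 9 12:00 at or before OP9 starts Feb 9 21:00 → clear.
OP2: ends Feb 9 14:15 at or before OP9 starts Feb 9 21:00 → clear.
OP6: ends Feb 9 20:00 at or before OP9 starts Feb 9 21:00 → clear.
OP3: starts Feb 10 07:30 at or after OP9 ends Feb 9 21:15 → clear.
OP4: starts Feb 10 10:15 at or after OP9 ends Feb 9 21:15 → clear.
OP5: starts Feb 10 15:15 at or after OP9 ends Feb 9 21:15 → clear.
OP7: starts Feb 11 07:45 at or after OP9 ends Feb 9 21:15 → clear.
OP8: starts Feb 11 08:00 at or after OP9 ends Feb 9 21:15 → clear.

No — it doesn't clash with anything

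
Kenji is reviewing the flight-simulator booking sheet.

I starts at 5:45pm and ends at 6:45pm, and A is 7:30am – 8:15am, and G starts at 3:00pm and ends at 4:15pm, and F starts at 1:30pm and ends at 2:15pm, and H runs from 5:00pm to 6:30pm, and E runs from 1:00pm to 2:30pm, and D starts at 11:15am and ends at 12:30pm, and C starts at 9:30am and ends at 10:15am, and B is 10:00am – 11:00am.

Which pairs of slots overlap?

Two intervals overlap when each starts before the other ends.
Sorted by start: A, C, B, D, E, F, G, H, I.
C starts after A ends; A is clear from here.
B starts before C ends → C and B overlap.
D starts after C ends; C is clear from here.
D starts after B ends; B is clear from here.
E starts after D ends; D is clear from here.
F starts before E ends → E and F overlap.
G starts after E ends; E is clear from here.
G starts after F ends; F is clear from here.
H starts after G ends; G is clear from here.
I starts before H ends → H and I overlap.

B & C, E & F, H & I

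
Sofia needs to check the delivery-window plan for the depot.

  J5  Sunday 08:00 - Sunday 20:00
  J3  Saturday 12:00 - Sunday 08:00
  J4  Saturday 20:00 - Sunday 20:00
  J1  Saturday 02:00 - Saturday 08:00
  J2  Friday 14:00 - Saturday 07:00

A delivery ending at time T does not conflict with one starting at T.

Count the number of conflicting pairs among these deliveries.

Sorted by start: J2, J1, J3, J4, J5.
J1 starts before J2 ends → J2 and J1 overlap.
J3 starts after J2 ends; J2 is clear from here.
J3 starts after J1 ends; J1 is clear from here.
J4 starts before J3 ends → J3 and J4 overlap.
J5 starts exactly when J3 ends (back-to-back, no overlap).
J5 starts before J4 ends → J4 and J5 overlap.
Overlapping pairs: J1 & J2, J3 & J4, J4 & J5 — 3 in total.

3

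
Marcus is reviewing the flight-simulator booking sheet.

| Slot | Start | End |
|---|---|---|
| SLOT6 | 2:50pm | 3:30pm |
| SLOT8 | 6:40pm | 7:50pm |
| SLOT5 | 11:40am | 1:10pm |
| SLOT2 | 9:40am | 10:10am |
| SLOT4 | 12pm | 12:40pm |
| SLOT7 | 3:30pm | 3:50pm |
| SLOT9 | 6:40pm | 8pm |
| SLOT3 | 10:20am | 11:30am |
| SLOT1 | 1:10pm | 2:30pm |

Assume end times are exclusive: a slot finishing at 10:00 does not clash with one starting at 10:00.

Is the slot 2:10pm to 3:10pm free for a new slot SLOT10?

SLOT2: ends 10:10am at or before SLOT10 starts 2:10pm → clear.
SLOT3: ends 11:30am at or before SLOT10 starts 2:10pm → clear.
SLOT5: ends 1:10pm at or before SLOT10 starts 2:10pm → clear.
SLOT4: ends 12:40pm at or before SLOT10 starts 2:10pm → clear.
SLOT1: starts 1:10pm before SLOT10 ends 3:10pm, and ends 2:30pm after SLOT10 starts 2:10pm → overlap.
SLOT6: starts 2:50pm before SLOT10 ends 3:10pm, and ends 3:30pm after SLOT10 starts 2:10pm → overlap.
SLOT7: starts 3:30pm at or after SLOT10 ends 3:10pm → clear.
SLOT8: starts 6:40pm at or after SLOT10 ends 3:10pm → clear.
SLOT9: starts 6:40pm at or after SLOT10 ends 3:10pm → clear.
SLOT10 overlaps SLOT1, SLOT6.

No — it overlaps SLOT1, SLOT6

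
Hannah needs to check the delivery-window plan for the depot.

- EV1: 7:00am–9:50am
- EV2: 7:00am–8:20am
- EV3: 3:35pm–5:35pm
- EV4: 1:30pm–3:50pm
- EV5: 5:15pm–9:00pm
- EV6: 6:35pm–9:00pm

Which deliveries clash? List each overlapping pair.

EV1 & EV2, EV3 & EV4, EV3 & EV5, EV5 & EV6

Two intervals overlap when each starts before the other ends.
Sorted by start: EV1, EV2, EV4, EV3, EV5, EV6.
EV2 starts before EV1 ends → EV1 and EV2 overlap.
EV4 starts after EV1 ends — done with EV1.
EV4 starts after EV2 ends — done with EV2.
EV3 starts before EV4 ends → EV4 and EV3 overlap.
EV5 starts after EV4 ends — done with EV4.
EV5 starts before EV3 ends → EV3 and EV5 overlap.
EV6 starts after EV3 ends.
EV6 starts before EV5 ends → EV5 and EV6 overlap.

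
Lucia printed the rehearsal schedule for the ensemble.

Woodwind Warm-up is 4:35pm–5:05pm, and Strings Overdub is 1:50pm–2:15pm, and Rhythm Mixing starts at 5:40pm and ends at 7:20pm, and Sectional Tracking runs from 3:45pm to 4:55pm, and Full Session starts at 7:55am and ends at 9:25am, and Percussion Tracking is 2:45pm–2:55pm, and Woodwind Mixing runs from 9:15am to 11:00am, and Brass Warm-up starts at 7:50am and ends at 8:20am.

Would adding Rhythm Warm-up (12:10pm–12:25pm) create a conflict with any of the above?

Brass Warm-up: ends 8:20am at or before Rhythm Warm-up starts 12:10pm → clear.
Full Session: ends 9:25am at or before Rhythm Warm-up starts 12:10pm → clear.
Woodwind Mixing: ends 11:00am at or before Rhythm Warm-up starts 12:10pm → clear.
Strings Overdub: starts 1:50pm at or after Rhythm Warm-up ends 12:25pm → clear.
Percussion Tracking: starts 2:45pm at or after Rhythm Warm-up ends 12:25pm → clear.
Sectional Tracking: starts 3:45pm at or after Rhythm Warm-up ends 12:25pm → clear.
Woodwind Warm-up: starts 4:35pm at or after Rhythm Warm-up ends 12:25pm → clear.
Rhythm Mixing: starts 5:40pm at or after Rhythm Warm-up ends 12:25pm → clear.

No — it doesn't clash with anything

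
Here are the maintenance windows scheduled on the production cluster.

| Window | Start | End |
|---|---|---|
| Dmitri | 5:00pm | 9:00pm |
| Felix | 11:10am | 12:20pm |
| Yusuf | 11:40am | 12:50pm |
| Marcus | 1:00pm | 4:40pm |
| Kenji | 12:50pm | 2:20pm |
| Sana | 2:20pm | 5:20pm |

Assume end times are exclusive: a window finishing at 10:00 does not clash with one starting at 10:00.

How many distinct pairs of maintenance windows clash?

4

Check each pair: they overlap iff neither finishes before the other starts.
Sorted by start: Felix, Yusuf, Kenji, Marcus, Sana, Dmitri.
Yusuf starts before Felix ends → Felix and Yusuf overlap.
Kenji starts after Felix ends, so nothing later overlaps Felix either.
Kenji starts exactly when Yusuf ends (back-to-back, no overlap), so nothing later overlaps Yusuf either.
Marcus starts before Kenji ends → Kenji and Marcus overlap.
Sana starts exactly when Kenji ends (back-to-back, no overlap), so nothing later overlaps Kenji either.
Sana starts before Marcus ends → Marcus and Sana overlap.
Dmitri starts after Marcus ends.
Dmitri starts before Sana ends → Sana and Dmitri overlap.
Overlapping pairs: Dmitri & Sana, Felix & Yusuf, Kenji & Marcus, Marcus & Sana — 4 in total.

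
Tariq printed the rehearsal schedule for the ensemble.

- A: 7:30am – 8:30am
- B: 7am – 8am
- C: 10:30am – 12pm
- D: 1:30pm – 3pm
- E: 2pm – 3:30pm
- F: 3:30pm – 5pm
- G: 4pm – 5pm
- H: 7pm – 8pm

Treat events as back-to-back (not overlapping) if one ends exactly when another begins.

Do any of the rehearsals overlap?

Yes

Check each pair: they overlap iff neither finishes before the other starts.
Sorted by start: B, A, C, D, E, F, G, H.
A starts before B ends → B and A overlap.
That's a conflict, so the schedule is not conflict-free.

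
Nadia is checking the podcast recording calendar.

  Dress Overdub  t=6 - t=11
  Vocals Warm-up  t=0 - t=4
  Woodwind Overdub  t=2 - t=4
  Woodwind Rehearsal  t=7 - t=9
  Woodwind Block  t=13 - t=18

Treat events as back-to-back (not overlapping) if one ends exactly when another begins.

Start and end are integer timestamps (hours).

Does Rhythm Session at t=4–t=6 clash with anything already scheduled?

Vocals Warm-up: ends t=4 at or before Rhythm Session starts t=4 → clear.
Woodwind Overdub: ends t=4 at or before Rhythm Session starts t=4 → clear.
Dress Overdub: starts t=6 at or after Rhythm Session ends t=6 → clear.
Woodwind Rehearsal: starts t=7 at or after Rhythm Session ends t=6 → clear.
Woodwind Block: starts t=13 at or after Rhythm Session ends t=6 → clear.

No — it doesn't clash with anything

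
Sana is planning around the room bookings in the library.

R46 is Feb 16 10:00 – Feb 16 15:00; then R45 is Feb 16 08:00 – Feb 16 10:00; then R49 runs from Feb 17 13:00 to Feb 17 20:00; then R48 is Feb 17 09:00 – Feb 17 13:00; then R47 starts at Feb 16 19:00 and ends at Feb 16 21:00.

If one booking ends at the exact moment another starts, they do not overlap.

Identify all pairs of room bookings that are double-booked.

no conflicts

Two intervals overlap when each starts before the other ends.
Sorted by start: R45, R46, R47, R48, R49.
R46 starts exactly when R45 ends (back-to-back, no overlap) — done with R45.
R47 starts after R46 ends — done with R46.
R48 starts after R47 ends — done with R47.
R49 starts exactly when R48 ends (back-to-back, no overlap).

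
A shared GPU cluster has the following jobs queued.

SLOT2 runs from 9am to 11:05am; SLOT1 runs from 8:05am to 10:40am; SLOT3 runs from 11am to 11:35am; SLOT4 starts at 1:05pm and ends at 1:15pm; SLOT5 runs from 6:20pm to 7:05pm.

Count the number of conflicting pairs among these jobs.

2

Two intervals overlap when each starts before the other ends.
Sorted by start: SLOT1, SLOT2, SLOT3, SLOT4, SLOT5.
SLOT2 starts before SLOT1 ends → SLOT1 and SLOT2 overlap.
SLOT3 starts after SLOT1 ends; SLOT1 is clear from here.
SLOT3 starts before SLOT2 ends → SLOT2 and SLOT3 overlap.
SLOT4 starts after SLOT2 ends; SLOT2 is clear from here.
SLOT4 starts after SLOT3 ends; SLOT3 is clear from here.
SLOT5 starts after SLOT4 ends.
Overlapping pairs: SLOT1 & SLOT2, SLOT2 & SLOT3 — 2 in total.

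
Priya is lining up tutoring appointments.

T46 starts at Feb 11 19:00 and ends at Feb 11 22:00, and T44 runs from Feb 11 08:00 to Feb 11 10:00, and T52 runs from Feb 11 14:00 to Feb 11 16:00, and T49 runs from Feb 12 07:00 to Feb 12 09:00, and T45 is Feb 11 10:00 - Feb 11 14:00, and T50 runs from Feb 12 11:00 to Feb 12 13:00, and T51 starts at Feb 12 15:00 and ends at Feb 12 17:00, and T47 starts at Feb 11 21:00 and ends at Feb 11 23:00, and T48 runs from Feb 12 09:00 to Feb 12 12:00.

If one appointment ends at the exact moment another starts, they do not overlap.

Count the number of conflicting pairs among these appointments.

2

Sorted by start: T44, T45, T52, T46, T47, T49, T48, T50, T51.
T45 starts exactly when T44 ends (back-to-back, no overlap); T44 is clear from here.
T52 starts exactly when T45 ends (back-to-back, no overlap); T45 is clear from here.
T46 starts after T52 ends; T52 is clear from here.
T47 starts before T46 ends → T46 and T47 overlap.
T49 starts after T46 ends; T46 is clear from here.
T49 starts after T47 ends; T47 is clear from here.
T48 starts exactly when T49 ends (back-to-back, no overlap); T49 is clear from here.
T50 starts before T48 ends → T48 and T50 overlap.
T51 starts after T48 ends.
T51 starts after T50 ends.
Overlapping pairs: T46 & T47, T48 & T50 — 2 in total.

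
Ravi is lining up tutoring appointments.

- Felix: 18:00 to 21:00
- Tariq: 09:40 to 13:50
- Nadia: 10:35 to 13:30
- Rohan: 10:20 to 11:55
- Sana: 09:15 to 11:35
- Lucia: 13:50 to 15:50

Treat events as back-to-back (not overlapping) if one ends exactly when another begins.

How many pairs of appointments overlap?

Sorted by start: Sana, Tariq, Rohan, Nadia, Lucia, Felix.
Tariq starts before Sana ends → Sana and Tariq overlap.
Rohan starts before Sana ends → Sana and Rohan overlap.
Nadia starts before Sana ends → Sana and Nadia overlap.
Lucia starts after Sana ends, so Sana has no further overlaps.
Rohan starts before Tariq ends → Tariq and Rohan overlap.
Nadia starts before Tariq ends → Tariq and Nadia overlap.
Lucia starts exactly when Tariq ends (back-to-back, no overlap), so Tariq has no further overlaps.
Nadia starts before Rohan ends → Rohan and Nadia overlap.
Lucia starts after Rohan ends, so Rohan has no further overlaps.
Lucia starts after Nadia ends, so Nadia has no further overlaps.
Felix starts after Lucia ends.
Overlapping pairs: Nadia & Rohan, Nadia & Sana, Nadia & Tariq, Rohan & Sana, Rohan & Tariq, Sana & Tariq — 6 in total.

6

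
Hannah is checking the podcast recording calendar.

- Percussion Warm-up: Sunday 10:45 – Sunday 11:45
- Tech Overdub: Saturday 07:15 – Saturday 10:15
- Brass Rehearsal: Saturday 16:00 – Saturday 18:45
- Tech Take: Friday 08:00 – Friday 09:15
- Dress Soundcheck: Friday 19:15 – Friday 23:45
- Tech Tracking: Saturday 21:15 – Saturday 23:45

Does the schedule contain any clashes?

Check each pair: they overlap iff neither finishes before the other starts.
Sorted by start: Tech Take, Dress Soundcheck, Tech Overdub, Brass Rehearsal, Tech Tracking, Percussion Warm-up.
Dress Soundcheck starts after Tech Take ends, so nothing later overlaps Tech Take either.
Tech Overdub starts after Dress Soundcheck ends, so nothing later overlaps Dress Soundcheck either.
Brass Rehearsal starts after Tech Overdub ends, so nothing later overlaps Tech Overdub either.
Tech Tracking starts after Brass Rehearsal ends, so nothing later overlaps Brass Rehearsal either.
Percussion Warm-up starts after Tech Tracking ends.
Every pair is clear; the schedule has no overlaps.

No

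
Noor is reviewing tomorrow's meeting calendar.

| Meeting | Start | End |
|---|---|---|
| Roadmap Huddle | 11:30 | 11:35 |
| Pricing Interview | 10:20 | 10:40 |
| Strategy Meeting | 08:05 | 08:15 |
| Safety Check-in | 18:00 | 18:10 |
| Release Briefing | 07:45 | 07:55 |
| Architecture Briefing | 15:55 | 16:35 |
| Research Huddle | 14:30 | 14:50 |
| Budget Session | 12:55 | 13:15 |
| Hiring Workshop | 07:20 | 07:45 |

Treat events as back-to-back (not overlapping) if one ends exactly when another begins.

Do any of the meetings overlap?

No

Sorted by start: Hiring Workshop, Release Briefing, Strategy Meeting, Pricing Interview, Roadmap Huddle, Budget Session, Research Huddle, Architecture Briefing, Safety Check-in.
Release Briefing starts exactly when Hiring Workshop ends (back-to-back, no overlap) — done with Hiring Workshop.
Strategy Meeting starts after Release Briefing ends — done with Release Briefing.
Pricing Interview starts after Strategy Meeting ends — done with Strategy Meeting.
Roadmap Huddle starts after Pricing Interview ends — done with Pricing Interview.
Budget Session starts after Roadmap Huddle ends — done with Roadmap Huddle.
Research Huddle starts after Budget Session ends — done with Budget Session.
Architecture Briefing starts after Research Huddle ends — done with Research Huddle.
Safety Check-in starts after Architecture Briefing ends.
Every pair is clear; the schedule has no overlaps.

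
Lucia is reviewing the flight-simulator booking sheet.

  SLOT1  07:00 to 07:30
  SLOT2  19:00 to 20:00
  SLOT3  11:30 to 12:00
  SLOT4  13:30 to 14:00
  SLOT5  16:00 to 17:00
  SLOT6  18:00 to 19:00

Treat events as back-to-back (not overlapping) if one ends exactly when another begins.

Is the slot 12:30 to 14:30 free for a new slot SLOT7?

SLOT1: ends 07:30 at or before SLOT7 starts 12:30 → clear.
SLOT3: ends 12:00 at or before SLOT7 starts 12:30 → clear.
SLOT4: starts 13:30 before SLOT7 ends 14:30, and ends 14:00 after SLOT7 starts 12:30 → overlap.
SLOT5: starts 16:00 at or after SLOT7 ends 14:30 → clear.
SLOT6: starts 18:00 at or after SLOT7 ends 14:30 → clear.
SLOT2: starts 19:00 at or after SLOT7 ends 14:30 → clear.
SLOT7 overlaps SLOT4.

No — it overlaps SLOT4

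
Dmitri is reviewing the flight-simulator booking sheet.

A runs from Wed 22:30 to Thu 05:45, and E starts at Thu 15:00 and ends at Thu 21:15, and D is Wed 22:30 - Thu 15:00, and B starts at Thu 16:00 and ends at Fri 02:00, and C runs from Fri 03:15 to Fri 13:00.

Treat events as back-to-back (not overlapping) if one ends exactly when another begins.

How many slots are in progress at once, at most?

Sort all start/end points and keep a running count:
Wed 22:30 start A → 1
Wed 22:30 start D → 2
Thu 05:45 end A → 1
Thu 15:00 end D → 0
Thu 15:00 start E → 1
Thu 16:00 start B → 2
Thu 21:15 end E → 1
Fri 02:00 end B → 0
Fri 03:15 start C → 1
Fri 13:00 end C → 0
Peak is 2, at Wed 22:30 (A, D).

2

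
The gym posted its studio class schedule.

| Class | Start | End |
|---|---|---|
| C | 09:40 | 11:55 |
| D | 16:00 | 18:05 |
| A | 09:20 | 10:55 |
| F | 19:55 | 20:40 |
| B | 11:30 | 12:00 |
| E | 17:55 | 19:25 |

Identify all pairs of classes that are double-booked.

Sorted by start: A, C, B, D, E, F.
C starts before A ends → A and C overlap.
B starts after A ends, so A has no further overlaps.
B starts before C ends → C and B overlap.
D starts after C ends, so C has no further overlaps.
D starts after B ends, so B has no further overlaps.
E starts before D ends → D and E overlap.
F starts after D ends.
F starts after E ends.

A & C, B & C, D & E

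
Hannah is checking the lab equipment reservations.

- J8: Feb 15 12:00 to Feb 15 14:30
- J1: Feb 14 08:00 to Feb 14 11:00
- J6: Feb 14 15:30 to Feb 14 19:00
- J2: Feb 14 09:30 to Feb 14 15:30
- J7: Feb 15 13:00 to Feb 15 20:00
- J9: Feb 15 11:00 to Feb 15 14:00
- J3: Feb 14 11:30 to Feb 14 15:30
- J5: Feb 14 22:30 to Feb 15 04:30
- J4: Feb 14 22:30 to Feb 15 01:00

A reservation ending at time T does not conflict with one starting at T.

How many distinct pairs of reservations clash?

6

Two intervals overlap when each starts before the other ends.
Sorted by start: J1, J2, J3, J6, J4, J5, J9, J8, J7.
J2 starts before J1 ends → J1 and J2 overlap.
J3 starts after J1 ends, so nothing later overlaps J1 either.
J3 starts before J2 ends → J2 and J3 overlap.
J6 starts exactly when J2 ends (back-to-back, no overlap), so nothing later overlaps J2 either.
J6 starts exactly when J3 ends (back-to-back, no overlap), so nothing later overlaps J3 either.
J4 starts after J6 ends, so nothing later overlaps J6 either.
J5 starts before J4 ends → J4 and J5 overlap.
J9 starts after J4 ends, so nothing later overlaps J4 either.
J9 starts after J5 ends, so nothing later overlaps J5 either.
J8 starts before J9 ends → J9 and J8 overlap.
J7 starts before J9 ends → J9 and J7 overlap.
J7 starts before J8 ends → J8 and J7 overlap.
Overlapping pairs: J1 & J2, J2 & J3, J4 & J5, J7 & J8, J7 & J9, J8 & J9 — 6 in total.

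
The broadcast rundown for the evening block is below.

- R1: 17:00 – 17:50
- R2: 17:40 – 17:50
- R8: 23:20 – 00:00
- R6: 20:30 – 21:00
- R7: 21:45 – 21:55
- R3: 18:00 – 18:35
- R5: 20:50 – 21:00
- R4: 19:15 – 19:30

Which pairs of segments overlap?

Sorted by start: R1, R2, R3, R4, R6, R5, R7, R8.
R2 starts before R1 ends → R1 and R2 overlap.
R3 starts after R1 ends — done with R1.
R3 starts after R2 ends — done with R2.
R4 starts after R3 ends — done with R3.
R6 starts after R4 ends — done with R4.
R5 starts before R6 ends → R6 and R5 overlap.
R7 starts after R6 ends — done with R6.
R7 starts after R5 ends — done with R5.
R8 starts after R7 ends.

R1 & R2, R5 & R6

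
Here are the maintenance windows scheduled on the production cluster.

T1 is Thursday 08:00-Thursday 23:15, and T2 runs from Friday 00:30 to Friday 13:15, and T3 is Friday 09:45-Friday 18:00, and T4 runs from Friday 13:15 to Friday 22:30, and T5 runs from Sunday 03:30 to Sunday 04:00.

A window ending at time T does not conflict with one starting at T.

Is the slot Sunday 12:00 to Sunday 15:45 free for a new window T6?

T1: ends Thursday 23:15 at or before T6 starts Sunday 12:00 → clear.
T2: ends Friday 13:15 at or before T6 starts Sunday 12:00 → clear.
T3: ends Friday 18:00 at or before T6 starts Sunday 12:00 → clear.
T4: ends Friday 22:30 at or before T6 starts Sunday 12:00 → clear.
T5: ends Sunday 04:00 at or before T6 starts Sunday 12:00 → clear.

Yes — the slot is free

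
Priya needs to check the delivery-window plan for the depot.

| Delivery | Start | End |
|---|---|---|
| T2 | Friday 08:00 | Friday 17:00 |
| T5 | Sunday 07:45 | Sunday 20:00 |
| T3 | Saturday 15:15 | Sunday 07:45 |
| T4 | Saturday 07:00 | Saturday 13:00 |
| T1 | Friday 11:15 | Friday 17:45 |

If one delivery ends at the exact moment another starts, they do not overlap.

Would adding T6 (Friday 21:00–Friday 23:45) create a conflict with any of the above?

No — it doesn't clash with anything

T2: ends Friday 17:00 at or before T6 starts Friday 21:00 → clear.
T1: ends Friday 17:45 at or before T6 starts Friday 21:00 → clear.
T4: starts Saturday 07:00 at or after T6 ends Friday 23:45 → clear.
T3: starts Saturday 15:15 at or after T6 ends Friday 23:45 → clear.
T5: starts Sunday 07:45 at or after T6 ends Friday 23:45 → clear.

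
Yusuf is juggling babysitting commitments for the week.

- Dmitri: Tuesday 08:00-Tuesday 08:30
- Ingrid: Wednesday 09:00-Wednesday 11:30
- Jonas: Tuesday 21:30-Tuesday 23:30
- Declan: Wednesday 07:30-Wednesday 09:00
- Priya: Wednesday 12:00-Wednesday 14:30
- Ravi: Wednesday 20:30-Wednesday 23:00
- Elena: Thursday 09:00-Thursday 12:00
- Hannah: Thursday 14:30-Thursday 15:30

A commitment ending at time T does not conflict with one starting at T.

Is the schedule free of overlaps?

Yes

Sorted by start: Dmitri, Jonas, Declan, Ingrid, Priya, Ravi, Elena, Hannah.
Jonas starts after Dmitri ends; Dmitri is clear from here.
Declan starts after Jonas ends; Jonas is clear from here.
Ingrid starts exactly when Declan ends (back-to-back, no overlap); Declan is clear from here.
Priya starts after Ingrid ends; Ingrid is clear from here.
Ravi starts after Priya ends; Priya is clear from here.
Elena starts after Ravi ends; Ravi is clear from here.
Hannah starts after Elena ends.
Every pair is clear; the schedule has no overlaps.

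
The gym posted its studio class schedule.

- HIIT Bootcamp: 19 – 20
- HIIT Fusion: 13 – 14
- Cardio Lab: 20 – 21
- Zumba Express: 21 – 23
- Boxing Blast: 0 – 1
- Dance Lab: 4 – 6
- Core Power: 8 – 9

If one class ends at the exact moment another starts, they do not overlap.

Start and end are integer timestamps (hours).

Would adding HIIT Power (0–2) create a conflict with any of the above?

Yes — it overlaps Boxing Blast

Boxing Blast: starts 0 before HIIT Power ends 2, and ends 1 after HIIT Power starts 0 → overlap.
Dance Lab: starts 4 at or after HIIT Power ends 2 → clear.
Core Power: starts 8 at or after HIIT Power ends 2 → clear.
HIIT Fusion: starts 13 at or after HIIT Power ends 2 → clear.
HIIT Bootcamp: starts 19 at or after HIIT Power ends 2 → clear.
Cardio Lab: starts 20 at or after HIIT Power ends 2 → clear.
Zumba Express: starts 21 at or after HIIT Power ends 2 → clear.
HIIT Power overlaps Boxing Blast.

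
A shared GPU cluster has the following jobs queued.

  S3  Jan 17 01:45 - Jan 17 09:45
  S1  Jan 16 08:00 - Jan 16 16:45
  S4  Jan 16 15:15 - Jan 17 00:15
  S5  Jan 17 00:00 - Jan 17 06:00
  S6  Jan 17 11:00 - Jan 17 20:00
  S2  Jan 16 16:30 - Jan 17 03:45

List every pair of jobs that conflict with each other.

S1 & S2, S1 & S4, S2 & S3, S2 & S4, S2 & S5, S3 & S5, S4 & S5

Two intervals overlap when each starts before the other ends.
Sorted by start: S1, S4, S2, S5, S3, S6.
S4 starts before S1 ends → S1 and S4 overlap.
S2 starts before S1 ends → S1 and S2 overlap.
S5 starts after S1 ends, so S1 has no further overlaps.
S2 starts before S4 ends → S4 and S2 overlap.
S5 starts before S4 ends → S4 and S5 overlap.
S3 starts after S4 ends, so S4 has no further overlaps.
S5 starts before S2 ends → S2 and S5 overlap.
S3 starts before S2 ends → S2 and S3 overlap.
S6 starts after S2 ends.
S3 starts before S5 ends → S5 and S3 overlap.
S6 starts after S5 ends.
S6 starts after S3 ends.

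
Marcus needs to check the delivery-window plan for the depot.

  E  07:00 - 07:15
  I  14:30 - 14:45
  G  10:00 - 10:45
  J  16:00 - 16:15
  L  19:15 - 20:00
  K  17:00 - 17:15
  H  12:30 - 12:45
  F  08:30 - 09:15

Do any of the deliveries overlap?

No

Two intervals overlap when each starts before the other ends.
Sorted by start: E, F, G, H, I, J, K, L.
F starts after E ends — done with E.
G starts after F ends — done with F.
H starts after G ends — done with G.
I starts after H ends — done with H.
J starts after I ends — done with I.
K starts after J ends — done with J.
L starts after K ends.
Every pair is clear; the schedule has no overlaps.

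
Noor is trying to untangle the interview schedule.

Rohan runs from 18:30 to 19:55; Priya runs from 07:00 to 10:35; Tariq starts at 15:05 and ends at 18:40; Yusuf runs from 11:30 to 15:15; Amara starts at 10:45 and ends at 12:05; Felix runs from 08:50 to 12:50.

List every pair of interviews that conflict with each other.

Sorted by start: Priya, Felix, Amara, Yusuf, Tariq, Rohan.
Felix starts before Priya ends → Priya and Felix overlap.
Amara starts after Priya ends, so Priya has no further overlaps.
Amara starts before Felix ends → Felix and Amara overlap.
Yusuf starts before Felix ends → Felix and Yusuf overlap.
Tariq starts after Felix ends, so Felix has no further overlaps.
Yusuf starts before Amara ends → Amara and Yusuf overlap.
Tariq starts after Amara ends, so Amara has no further overlaps.
Tariq starts before Yusuf ends → Yusuf and Tariq overlap.
Rohan starts after Yusuf ends.
Rohan starts before Tariq ends → Tariq and Rohan overlap.

Amara & Felix, Amara & Yusuf, Felix & Priya, Felix & Yusuf, Rohan & Tariq, Tariq & Yusuf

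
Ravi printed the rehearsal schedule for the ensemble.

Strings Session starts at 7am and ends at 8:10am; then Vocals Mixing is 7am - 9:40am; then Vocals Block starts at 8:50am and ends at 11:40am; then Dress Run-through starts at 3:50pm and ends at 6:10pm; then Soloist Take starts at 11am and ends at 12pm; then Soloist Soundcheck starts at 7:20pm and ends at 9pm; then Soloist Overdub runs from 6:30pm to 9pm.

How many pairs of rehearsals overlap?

4

Sorted by start: Strings Session, Vocals Mixing, Vocals Block, Soloist Take, Dress Run-through, Soloist Overdub, Soloist Soundcheck.
Vocals Mixing starts before Strings Session ends → Strings Session and Vocals Mixing overlap.
Vocals Block starts after Strings Session ends, so Strings Session has no further overlaps.
Vocals Block starts before Vocals Mixing ends → Vocals Mixing and Vocals Block overlap.
Soloist Take starts after Vocals Mixing ends, so Vocals Mixing has no further overlaps.
Soloist Take starts before Vocals Block ends → Vocals Block and Soloist Take overlap.
Dress Run-through starts after Vocals Block ends, so Vocals Block has no further overlaps.
Dress Run-through starts after Soloist Take ends, so Soloist Take has no further overlaps.
Soloist Overdub starts after Dress Run-through ends, so Dress Run-through has no further overlaps.
Soloist Soundcheck starts before Soloist Overdub ends → Soloist Overdub and Soloist Soundcheck overlap.
Overlapping pairs: Soloist Overdub & Soloist Soundcheck, Soloist Take & Vocals Block, Strings Session & Vocals Mixing, Vocals Block & Vocals Mixing — 4 in total.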